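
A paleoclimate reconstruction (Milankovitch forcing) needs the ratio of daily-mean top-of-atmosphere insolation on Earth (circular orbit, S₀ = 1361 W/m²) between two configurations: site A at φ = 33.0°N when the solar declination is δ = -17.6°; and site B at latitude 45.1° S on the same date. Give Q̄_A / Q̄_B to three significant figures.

— Configuration A (φ=+33.0°):
cos H₀ = −tan(+33.0°) tan(-17.600°) = 0.2060, H₀ = 1.3633 rad.
Bracket: H₀ sin φ sin δ + cos φ cos δ sin H₀ = 1.3633×0.54464×-0.30237 + 0.83867×0.95319×0.97855 = -0.224512 + 0.782264 = 0.557752.
Q̄ = (S₀/π) × [bracket] = (1361/π) × 0.557752 = 241.63 W/m².
— Configuration B (φ=-45.1°):
cos H₀ = −tan(-45.1°) tan(-17.600°) = -0.3183, H₀ = 1.8948 rad.
Bracket: H₀ sin φ sin δ + cos φ cos δ sin H₀ = 1.8948×-0.70834×-0.30237 + 0.70587×0.95319×0.94798 = 0.405830 + 0.637828 = 1.043658.
Q̄ = (S₀/π) × [bracket] = (1361/π) × 1.043658 = 452.13 W/m².
Ratio Q̄_A / Q̄_B = 241.63 / 452.13 = 0.5344.

Q̄_A / Q̄_B ≈ 0.534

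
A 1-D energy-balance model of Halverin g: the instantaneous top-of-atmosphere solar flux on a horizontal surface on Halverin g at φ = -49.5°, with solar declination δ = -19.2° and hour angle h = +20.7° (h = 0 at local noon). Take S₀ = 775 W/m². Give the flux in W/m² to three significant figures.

cos θ_z = sin φ sin δ + cos φ cos δ cos h = 0.250072 + 0.573730 = 0.823802.
Flux = S₀ · cos θ_z = 775 × 0.823802 = 638.4 W/m².

638 W/m²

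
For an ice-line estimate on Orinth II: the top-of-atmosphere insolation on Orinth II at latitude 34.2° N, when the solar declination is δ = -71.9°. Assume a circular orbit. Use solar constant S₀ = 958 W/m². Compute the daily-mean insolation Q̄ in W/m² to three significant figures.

cos H₀ = −tan(+34.2°) tan(-71.900°) = 2.0792 ≥ 1 ⇒ polar night, H₀ = 0 and Q̄ = 0.

Q̄ ≈ 0.00 W/m²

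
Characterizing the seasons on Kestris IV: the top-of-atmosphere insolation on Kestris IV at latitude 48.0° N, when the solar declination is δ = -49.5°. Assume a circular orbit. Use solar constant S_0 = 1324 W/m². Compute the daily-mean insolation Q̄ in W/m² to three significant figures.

cos h₀ = −tan(+48.0°) tan(-49.500°) = 1.3004 ≥ 1 ⇒ polar night, h₀ = 0 and Q̄ = 0.

Q̄ ≈ 0.00 W/m²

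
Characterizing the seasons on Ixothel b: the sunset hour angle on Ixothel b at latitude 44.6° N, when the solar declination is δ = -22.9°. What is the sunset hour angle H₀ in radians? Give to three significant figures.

H₀ = 1.14 rad

cos H₀ = −tan φ · tan δ = −tan(+44.6°) × tan(-22.900°) = 0.4166, so H₀ = 1.1411 rad = 65.38°.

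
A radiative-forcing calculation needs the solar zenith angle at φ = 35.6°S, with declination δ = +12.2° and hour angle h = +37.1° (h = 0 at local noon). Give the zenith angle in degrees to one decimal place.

θ_z = 59.3°

cos θ_z = sin φ sin δ + cos φ cos δ cos h = -0.123017 + 0.633870 = 0.510853.
θ_z = arccos(0.510853) = 59.3°.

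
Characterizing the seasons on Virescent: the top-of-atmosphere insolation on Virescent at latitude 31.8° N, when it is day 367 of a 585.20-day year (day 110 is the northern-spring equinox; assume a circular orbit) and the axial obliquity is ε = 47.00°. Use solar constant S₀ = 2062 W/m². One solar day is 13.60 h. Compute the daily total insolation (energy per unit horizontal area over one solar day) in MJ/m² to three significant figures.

Solar longitude: λ_s = 360° × (367 − 110)/585.20 = 158.100°.
sin δ = sin 47.00° × sin 158.100° = 0.27279, so δ = +15.830°.
cos H₀ = −tan(+31.8°) tan(+15.830°) = -0.1758, H₀ = 1.7475 rad.
Bracket: H₀ sin φ sin δ + cos φ cos δ sin H₀ = 1.7475×0.52696×0.27279 + 0.84989×0.96207×0.98443 = 0.251202 + 0.804923 = 1.056125.
Q̄ = (S₀/π) × [bracket] = (2062/π) × 1.056125 = 693.19 W/m².
Daily total = Q̄ × 13.60 h × 3600 s/h = 693.19 × 13.60 × 3600 / 10⁶ = 33.94 MJ/m².

33.9 MJ/m²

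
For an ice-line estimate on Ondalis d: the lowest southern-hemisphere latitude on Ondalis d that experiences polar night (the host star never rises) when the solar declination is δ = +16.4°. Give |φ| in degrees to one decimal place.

|φ| = 73.6°

Polar night requires cos H₀ = −tan φ tan δ ≥ 1, i.e. tan φ tan δ ≤ −1.
The boundary is |tan φ| · |tan δ| = 1, so |φ| = 90° − |δ| = 90° − 16.4° = 73.6° in the southern hemisphere.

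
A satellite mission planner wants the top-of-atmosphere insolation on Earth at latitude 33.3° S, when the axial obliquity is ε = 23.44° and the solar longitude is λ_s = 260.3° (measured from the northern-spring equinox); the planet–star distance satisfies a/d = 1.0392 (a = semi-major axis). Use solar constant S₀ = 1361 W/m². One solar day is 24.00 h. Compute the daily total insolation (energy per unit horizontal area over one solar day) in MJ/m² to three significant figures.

Solar declination: sin δ = sin ε · sin λ_s = sin 23.44° × sin 260.3° = -0.39210, so δ = -23.085°.
cos H₀ = −tan(-33.3°) tan(-23.085°) = -0.2800, H₀ = 1.8546 rad.
Bracket: H₀ sin φ sin δ + cos φ cos δ sin H₀ = 1.8546×-0.54902×-0.39210 + 0.83581×0.91992×0.96000 = 0.399241 + 0.738123 = 1.137364.
Inverse-square distance factor (a/d)² = 1.0392² = 1.079937.
Q̄ = (S₀/π) × 1.079937 × [bracket] = (1361/π) × 1.079937 × 1.137364 = 532.12 W/m².
Daily total = Q̄ × 24.00 h × 3600 s/h = 532.12 × 24.00 × 3600 / 10⁶ = 45.98 MJ/m².

46.0 MJ/m²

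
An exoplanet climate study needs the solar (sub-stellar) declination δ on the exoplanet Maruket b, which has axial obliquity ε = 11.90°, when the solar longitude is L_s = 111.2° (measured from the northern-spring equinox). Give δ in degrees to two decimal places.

sin δ = sin ε · sin L_s = sin 11.90° × sin 111.2° = 0.192249.
δ = arcsin(0.192249) = +11.08°.

δ = +11.08°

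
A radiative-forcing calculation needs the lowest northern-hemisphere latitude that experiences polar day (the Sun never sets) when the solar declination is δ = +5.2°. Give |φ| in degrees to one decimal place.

Polar day requires cos H₀ = −tan φ tan δ ≤ −1, i.e. tan φ tan δ ≥ 1.
The boundary is |tan φ| · |tan δ| = 1, so |φ| = 90° − |δ| = 90° − 5.2° = 84.8° in the northern hemisphere.

|φ| = 84.8°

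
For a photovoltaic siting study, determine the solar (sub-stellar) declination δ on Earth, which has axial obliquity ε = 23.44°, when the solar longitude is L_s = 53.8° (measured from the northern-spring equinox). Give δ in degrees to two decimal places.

sin δ = sin ε · sin L_s = sin 23.44° × sin 53.8° = 0.321000.
δ = arcsin(0.321000) = +18.72°.

δ = +18.72°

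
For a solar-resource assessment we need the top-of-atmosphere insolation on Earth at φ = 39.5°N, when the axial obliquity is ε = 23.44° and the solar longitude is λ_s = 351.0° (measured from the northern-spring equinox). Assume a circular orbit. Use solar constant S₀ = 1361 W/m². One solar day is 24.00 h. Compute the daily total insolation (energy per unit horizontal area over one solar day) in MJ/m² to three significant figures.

Solar declination: sin δ = sin ε · sin λ_s = sin 23.44° × sin 351.0° = -0.06223, so δ = -3.568°.
cos H₀ = −tan(+39.5°) tan(-3.568°) = 0.0514, H₀ = 1.5194 rad.
Bracket: H₀ sin φ sin δ + cos φ cos δ sin H₀ = 1.5194×0.63608×-0.06223 + 0.77162×0.99806×0.99868 = -0.060143 + 0.769106 = 0.708963.
Q̄ = (S₀/π) × [bracket] = (1361/π) × 0.708963 = 307.14 W/m².
Daily total = Q̄ × 24.00 h × 3600 s/h = 307.14 × 24.00 × 3600 / 10⁶ = 26.54 MJ/m².

26.5 MJ/m²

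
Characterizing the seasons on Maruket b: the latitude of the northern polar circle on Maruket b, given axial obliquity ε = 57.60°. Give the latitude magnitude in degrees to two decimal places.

32.40°

The polar circle is the lowest latitude that experiences at least one full rotation of continuous daylight at the northern-summer solstice; it lies at |φ| = 90° − ε = 90° − 57.60° = 32.40°.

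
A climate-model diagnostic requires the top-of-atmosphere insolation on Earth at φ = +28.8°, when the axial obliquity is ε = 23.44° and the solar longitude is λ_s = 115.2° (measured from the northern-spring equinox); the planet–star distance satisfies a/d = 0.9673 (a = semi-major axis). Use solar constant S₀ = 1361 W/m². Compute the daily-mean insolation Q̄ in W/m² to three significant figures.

Q̄ ≈ 449 W/m²

Solar declination: sin δ = sin ε · sin λ_s = sin 23.44° × sin 115.2° = 0.35993, so δ = +21.096°.
cos H₀ = −tan(+28.8°) tan(+21.096°) = -0.2121, H₀ = 1.7845 rad.
Bracket: H₀ sin φ sin δ + cos φ cos δ sin H₀ = 1.7845×0.48175×0.35993 + 0.87631×0.93298×0.97725 = 0.309426 + 0.798980 = 1.108406.
Inverse-square distance factor (a/d)² = 0.9673² = 0.935669.
Q̄ = (S₀/π) × 0.935669 × [bracket] = (1361/π) × 0.935669 × 1.108406 = 449.3 W/m².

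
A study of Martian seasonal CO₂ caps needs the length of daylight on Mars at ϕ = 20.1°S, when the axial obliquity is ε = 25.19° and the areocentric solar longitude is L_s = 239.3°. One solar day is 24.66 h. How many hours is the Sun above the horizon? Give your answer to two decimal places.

13.46 h

sin δ = sin 25.19° × sin 239.3° = -0.36597, so δ = -21.467°.
cos h₀ = −tan ϕ · tan δ = −tan(-20.1°) × tan(-21.467°) = -0.1439, so h₀ = 1.7152 rad = 98.27°.
Daylight = 2h₀/(2π) × 24.66 h = (1.7152/π) × 24.66 = 13.46 h.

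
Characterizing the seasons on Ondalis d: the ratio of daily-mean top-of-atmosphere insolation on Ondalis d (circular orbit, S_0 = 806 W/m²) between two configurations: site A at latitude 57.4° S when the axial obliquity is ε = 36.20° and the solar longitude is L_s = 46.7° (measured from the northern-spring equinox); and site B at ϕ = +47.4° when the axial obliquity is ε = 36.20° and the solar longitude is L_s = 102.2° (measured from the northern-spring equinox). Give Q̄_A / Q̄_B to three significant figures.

— Configuration A (ϕ=-57.4°):
Solar declination: sin δ = sin ε · sin L_s = sin 36.20° × sin 46.7° = 0.42983, so δ = +25.457°.
cos h₀ = −tan(-57.4°) tan(+25.457°) = 0.7444, h₀ = 0.7312 rad.
Bracket: h₀ sin ϕ sin δ + cos ϕ cos δ sin h₀ = 0.7312×-0.84245×0.42983 + 0.53877×0.90291×0.66777 = -0.264775 + 0.324844 = 0.060069.
Q̄ = (S_0/π) × [bracket] = (806/π) × 0.060069 = 15.411 W/m².
— Configuration B (ϕ=+47.4°):
Solar declination: sin δ = sin ε · sin L_s = sin 36.20° × sin 102.2° = 0.57727, so δ = +35.259°.
cos h₀ = −tan(+47.4°) tan(+35.259°) = -0.7688, h₀ = 2.4478 rad.
Bracket: h₀ sin ϕ sin δ + cos ϕ cos δ sin h₀ = 2.4478×0.73610×0.57727 + 0.67688×0.81656×0.63948 = 1.040140 + 0.353449 = 1.393589.
Q̄ = (S_0/π) × [bracket] = (806/π) × 1.393589 = 357.54 W/m².
Ratio Q̄_A / Q̄_B = 15.411 / 357.54 = 0.04310.

Q̄_A / Q̄_B ≈ 0.0431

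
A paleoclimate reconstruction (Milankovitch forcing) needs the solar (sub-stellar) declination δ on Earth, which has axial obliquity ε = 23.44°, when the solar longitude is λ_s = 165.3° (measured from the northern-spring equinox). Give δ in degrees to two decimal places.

δ = +5.79°

sin δ = sin ε · sin λ_s = sin 23.44° × sin 165.3° = 0.100942.
δ = arcsin(0.100942) = +5.79°.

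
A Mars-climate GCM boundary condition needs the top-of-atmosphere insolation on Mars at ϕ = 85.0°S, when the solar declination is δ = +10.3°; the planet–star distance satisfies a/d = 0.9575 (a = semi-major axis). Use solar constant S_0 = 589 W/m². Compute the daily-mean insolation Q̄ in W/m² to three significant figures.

cos h₀ = −tan(-85.0°) tan(+10.300°) = 2.0772 ≥ 1 ⇒ polar night, h₀ = 0 and Q̄ = 0.
Inverse-square distance factor (a/d)² = 0.9575² = 0.916806.

Q̄ ≈ 0.00 W/m²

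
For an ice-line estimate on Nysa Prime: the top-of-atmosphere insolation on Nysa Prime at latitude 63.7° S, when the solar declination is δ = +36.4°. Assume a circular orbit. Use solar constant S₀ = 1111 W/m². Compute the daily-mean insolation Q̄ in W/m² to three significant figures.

Q̄ ≈ 0.00 W/m²

cos H₀ = −tan(-63.7°) tan(+36.400°) = 1.4917 ≥ 1 ⇒ polar night, H₀ = 0 and Q̄ = 0.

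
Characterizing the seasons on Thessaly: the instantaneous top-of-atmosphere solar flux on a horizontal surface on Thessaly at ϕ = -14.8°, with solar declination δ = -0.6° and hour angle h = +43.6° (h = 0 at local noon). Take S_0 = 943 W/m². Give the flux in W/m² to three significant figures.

663 W/m²

cos θ_z = sin ϕ sin δ + cos ϕ cos δ cos h = 0.002675 + 0.700108 = 0.702783.
Flux = S_0 · cos θ_z = 943 × 0.702783 = 662.7 W/m².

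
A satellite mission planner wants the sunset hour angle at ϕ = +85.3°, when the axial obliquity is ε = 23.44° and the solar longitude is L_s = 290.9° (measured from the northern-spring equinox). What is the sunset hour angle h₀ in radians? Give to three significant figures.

h₀ = 0.00 rad

Solar declination: sin δ = sin ε · sin L_s = sin 23.44° × sin 290.9° = -0.37162, so δ = -21.815°.
cos h₀ = −tan ϕ · tan δ = 4.8687 ≥ 1, so the Sun never rises (polar night) and h₀ = 0.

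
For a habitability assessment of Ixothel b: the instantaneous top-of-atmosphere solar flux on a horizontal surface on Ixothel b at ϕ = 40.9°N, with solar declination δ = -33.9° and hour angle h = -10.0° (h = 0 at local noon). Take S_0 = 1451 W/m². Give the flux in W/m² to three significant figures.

367 W/m²

cos θ_z = sin ϕ sin δ + cos ϕ cos δ cos h = -0.365178 + 0.617837 = 0.252659.
Flux = S_0 · cos θ_z = 1451 × 0.252659 = 366.6 W/m².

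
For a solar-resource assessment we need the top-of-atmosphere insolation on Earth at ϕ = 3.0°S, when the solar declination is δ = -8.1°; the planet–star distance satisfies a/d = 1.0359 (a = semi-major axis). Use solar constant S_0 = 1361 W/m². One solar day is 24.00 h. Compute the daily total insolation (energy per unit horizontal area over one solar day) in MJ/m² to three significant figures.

cos h₀ = −tan(-3.0°) tan(-8.100°) = -0.0075, h₀ = 1.5783 rad.
Bracket: h₀ sin ϕ sin δ + cos ϕ cos δ sin h₀ = 1.5783×-0.05234×-0.14090 + 0.99863×0.99002×0.99997 = 0.011639 + 0.988634 = 1.000273.
Inverse-square distance factor (a/d)² = 1.0359² = 1.073089.
Q̄ = (S_0/π) × 1.073089 × [bracket] = (1361/π) × 1.073089 × 1.000273 = 465.01 W/m².
Daily total = Q̄ × 24.00 h × 3600 s/h = 465.01 × 24.00 × 3600 / 10⁶ = 40.18 MJ/m².

40.2 MJ/m²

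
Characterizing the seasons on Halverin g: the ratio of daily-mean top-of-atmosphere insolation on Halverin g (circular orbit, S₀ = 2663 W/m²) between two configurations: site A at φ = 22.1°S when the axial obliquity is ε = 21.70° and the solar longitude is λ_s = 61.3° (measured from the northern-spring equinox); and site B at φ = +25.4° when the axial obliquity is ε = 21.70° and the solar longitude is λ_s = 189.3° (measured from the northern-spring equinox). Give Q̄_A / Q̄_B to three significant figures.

Q̄_A / Q̄_B ≈ 0.804

— Configuration A (φ=-22.1°):
Solar declination: sin δ = sin ε · sin λ_s = sin 21.70° × sin 61.3° = 0.32432, so δ = +18.925°.
cos H₀ = −tan(-22.1°) tan(+18.925°) = 0.1392, H₀ = 1.4311 rad.
Bracket: H₀ sin φ sin δ + cos φ cos δ sin H₀ = 1.4311×-0.37622×0.32432 + 0.92653×0.94595×0.99026 = -0.174617 + 0.867914 = 0.693297.
Q̄ = (S₀/π) × [bracket] = (2663/π) × 0.693297 = 587.68 W/m².
— Configuration B (φ=+25.4°):
Solar declination: sin δ = sin ε · sin λ_s = sin 21.70° × sin 189.3° = -0.05975, so δ = -3.426°.
cos H₀ = −tan(+25.4°) tan(-3.426°) = 0.0284, H₀ = 1.5424 rad.
Bracket: H₀ sin φ sin δ + cos φ cos δ sin H₀ = 1.5424×0.42894×-0.05975 + 0.90334×0.99821×0.99960 = -0.039530 + 0.901362 = 0.861832.
Q̄ = (S₀/π) × [bracket] = (2663/π) × 0.861832 = 730.54 W/m².
Ratio Q̄_A / Q̄_B = 587.68 / 730.54 = 0.8044.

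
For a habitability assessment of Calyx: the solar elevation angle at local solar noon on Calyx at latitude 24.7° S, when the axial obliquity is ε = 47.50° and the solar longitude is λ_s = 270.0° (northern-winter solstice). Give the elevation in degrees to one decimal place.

67.2°

Solar declination: sin δ = sin ε · sin λ_s = sin 47.50° × sin 270.0° = -0.73728, so δ = -47.500°.
At local noon the hour angle is zero, so the zenith angle equals |φ − δ| = |-24.7° − (-47.500°)| = 22.800°.
Elevation = 90° − 22.800° = 67.2°.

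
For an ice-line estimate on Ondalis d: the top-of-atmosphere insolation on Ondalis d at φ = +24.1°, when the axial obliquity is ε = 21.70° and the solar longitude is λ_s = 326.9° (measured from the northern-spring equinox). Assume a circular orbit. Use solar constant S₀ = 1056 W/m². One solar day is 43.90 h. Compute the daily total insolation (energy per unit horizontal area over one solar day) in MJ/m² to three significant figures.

40.8 MJ/m²

Solar declination: sin δ = sin ε · sin λ_s = sin 21.70° × sin 326.9° = -0.20192, so δ = -11.649°.
cos H₀ = −tan(+24.1°) tan(-11.649°) = 0.0922, H₀ = 1.4784 rad.
Bracket: H₀ sin φ sin δ + cos φ cos δ sin H₀ = 1.4784×0.40833×-0.20192 + 0.91283×0.97940×0.99574 = -0.121894 + 0.890217 = 0.768323.
Q̄ = (S₀/π) × [bracket] = (1056/π) × 0.768323 = 258.26 W/m².
Daily total = Q̄ × 43.90 h × 3600 s/h = 258.26 × 43.90 × 3600 / 10⁶ = 40.82 MJ/m².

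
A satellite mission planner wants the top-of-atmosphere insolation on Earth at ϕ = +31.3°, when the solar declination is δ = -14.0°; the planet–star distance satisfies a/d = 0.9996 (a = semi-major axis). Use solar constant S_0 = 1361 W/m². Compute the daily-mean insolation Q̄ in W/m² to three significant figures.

Q̄ ≈ 278 W/m²

cos h₀ = −tan(+31.3°) tan(-14.000°) = 0.1516, h₀ = 1.4186 rad.
Bracket: h₀ sin ϕ sin δ + cos ϕ cos δ sin h₀ = 1.4186×0.51952×-0.24192 + 0.85446×0.97030×0.98844 = -0.178293 + 0.819498 = 0.641205.
Inverse-square distance factor (a/d)² = 0.9996² = 0.999200.
Q̄ = (S_0/π) × 0.999200 × [bracket] = (1361/π) × 0.999200 × 0.641205 = 277.6 W/m².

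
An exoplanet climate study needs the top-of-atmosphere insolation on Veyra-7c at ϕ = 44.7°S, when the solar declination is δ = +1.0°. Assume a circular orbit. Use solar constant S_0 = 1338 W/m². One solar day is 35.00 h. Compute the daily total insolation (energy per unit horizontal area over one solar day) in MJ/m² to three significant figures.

37.1 MJ/m²

cos h₀ = −tan(-44.7°) tan(+1.000°) = 0.0173, h₀ = 1.5535 rad.
Bracket: h₀ sin ϕ sin δ + cos ϕ cos δ sin h₀ = 1.5535×-0.70339×0.01745 + 0.71080×0.99985×0.99985 = -0.019068 + 0.710587 = 0.691519.
Q̄ = (S_0/π) × [bracket] = (1338/π) × 0.691519 = 294.52 W/m².
Daily total = Q̄ × 35.00 h × 3600 s/h = 294.52 × 35.00 × 3600 / 10⁶ = 37.11 MJ/m².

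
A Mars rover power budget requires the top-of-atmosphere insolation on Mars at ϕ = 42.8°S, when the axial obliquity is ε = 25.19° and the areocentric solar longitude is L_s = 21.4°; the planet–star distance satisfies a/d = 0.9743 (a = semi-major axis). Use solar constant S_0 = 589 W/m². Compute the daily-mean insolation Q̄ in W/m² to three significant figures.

Q̄ ≈ 101 W/m²

sin δ = sin 25.19° × sin 21.4° = 0.15530, so δ = +8.934°.
cos h₀ = −tan(-42.8°) tan(+8.934°) = 0.1456, h₀ = 1.4247 rad.
Bracket: h₀ sin ϕ sin δ + cos ϕ cos δ sin h₀ = 1.4247×-0.67944×0.15530 + 0.73373×0.98787×0.98935 = -0.150330 + 0.717110 = 0.566780.
Inverse-square distance factor (a/d)² = 0.9743² = 0.949260.
Q̄ = (S_0/π) × 0.949260 × [bracket] = (589/π) × 0.949260 × 0.566780 = 100.9 W/m².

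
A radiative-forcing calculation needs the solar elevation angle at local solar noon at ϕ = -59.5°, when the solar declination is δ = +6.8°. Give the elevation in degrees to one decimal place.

23.7°

At local noon the hour angle is zero, so the zenith angle equals |ϕ − δ| = |-59.5° − (+6.800°)| = 66.300°.
Elevation = 90° − 66.300° = 23.7°.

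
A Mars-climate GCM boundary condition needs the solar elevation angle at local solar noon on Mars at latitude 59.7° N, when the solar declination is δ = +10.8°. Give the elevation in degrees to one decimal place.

41.1°

At local noon the hour angle is zero, so the zenith angle equals |φ − δ| = |+59.7° − (+10.800°)| = 48.900°.
Elevation = 90° − 48.900° = 41.1°.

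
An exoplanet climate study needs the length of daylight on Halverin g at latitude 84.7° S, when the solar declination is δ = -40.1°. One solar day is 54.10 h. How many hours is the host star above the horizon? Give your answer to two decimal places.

54.10 h

Sunrise equation: cos H₀ = −tan φ · tan δ = -9.0773 ≤ −1, so the host star never sets (polar day) and H₀ = π.
Daylight = 2H₀/(2π) × 54.10 h = (3.1416/π) × 54.10 = 54.10 h.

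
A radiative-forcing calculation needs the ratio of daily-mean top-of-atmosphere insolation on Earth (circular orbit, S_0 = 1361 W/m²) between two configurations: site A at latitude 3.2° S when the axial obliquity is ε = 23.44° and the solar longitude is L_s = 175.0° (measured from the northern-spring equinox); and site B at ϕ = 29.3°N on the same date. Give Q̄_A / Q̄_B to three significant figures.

Q̄_A / Q̄_B ≈ 1.11

— Configuration A (ϕ=-3.2°):
Solar declination: sin δ = sin ε · sin L_s = sin 23.44° × sin 175.0° = 0.03467, so δ = +1.987°.
cos h₀ = −tan(-3.2°) tan(+1.987°) = 0.0019, h₀ = 1.5689 rad.
Bracket: h₀ sin ϕ sin δ + cos ϕ cos δ sin h₀ = 1.5689×-0.05582×0.03467 + 0.99844×0.99940×1.00000 = -0.003036 + 0.997841 = 0.994805.
Q̄ = (S_0/π) × [bracket] = (1361/π) × 0.994805 = 430.97 W/m².
— Configuration B (ϕ=+29.3°):
cos h₀ = −tan(+29.3°) tan(+1.987°) = -0.0195, h₀ = 1.5903 rad.
Bracket: h₀ sin ϕ sin δ + cos ϕ cos δ sin h₀ = 1.5903×0.48938×0.03467 + 0.87207×0.99940×0.99981 = 0.026982 + 0.871381 = 0.898363.
Q̄ = (S_0/π) × [bracket] = (1361/π) × 0.898363 = 389.19 W/m².
Ratio Q̄_A / Q̄_B = 430.97 / 389.19 = 1.107.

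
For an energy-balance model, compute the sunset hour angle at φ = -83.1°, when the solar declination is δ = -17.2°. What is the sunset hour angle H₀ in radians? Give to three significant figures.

H₀ = 3.14 rad

Sunrise equation: cos H₀ = −tan φ · tan δ = -2.5580 ≤ −1, so the Sun never sets (polar day) and H₀ = π.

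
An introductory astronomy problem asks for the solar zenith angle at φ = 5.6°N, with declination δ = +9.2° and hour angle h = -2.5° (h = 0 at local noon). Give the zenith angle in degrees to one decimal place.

cos θ_z = sin φ sin δ + cos φ cos δ cos h = 0.015602 + 0.981490 = 0.997092.
θ_z = arccos(0.997092) = 4.4°.

θ_z = 4.4°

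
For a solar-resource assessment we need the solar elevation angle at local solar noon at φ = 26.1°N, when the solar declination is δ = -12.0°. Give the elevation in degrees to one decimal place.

At local noon the hour angle is zero, so the zenith angle equals |φ − δ| = |+26.1° − (-12.000°)| = 38.100°.
Elevation = 90° − 38.100° = 51.9°.

51.9°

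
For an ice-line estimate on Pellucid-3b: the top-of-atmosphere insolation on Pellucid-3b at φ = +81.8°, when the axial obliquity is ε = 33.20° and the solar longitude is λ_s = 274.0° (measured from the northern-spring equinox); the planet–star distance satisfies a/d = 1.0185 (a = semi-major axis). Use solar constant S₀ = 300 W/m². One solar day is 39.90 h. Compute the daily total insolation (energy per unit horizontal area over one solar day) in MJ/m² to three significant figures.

Solar declination: sin δ = sin ε · sin λ_s = sin 33.20° × sin 274.0° = -0.54623, so δ = -33.109°.
cos H₀ = −tan(+81.8°) tan(-33.109°) = 4.5253 ≥ 1 ⇒ polar night, H₀ = 0 and Q̄ = 0.
Inverse-square distance factor (a/d)² = 1.0185² = 1.037342.
Daily total = Q̄ × 39.90 h × 3600 s/h = 0.00 MJ/m².

0.00 MJ/m²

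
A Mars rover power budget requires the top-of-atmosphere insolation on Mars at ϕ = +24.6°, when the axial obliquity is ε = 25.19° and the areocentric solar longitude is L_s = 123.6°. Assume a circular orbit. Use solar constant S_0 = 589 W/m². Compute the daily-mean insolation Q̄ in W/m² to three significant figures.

Q̄ ≈ 205 W/m²

sin δ = sin 25.19° × sin 123.6° = 0.35451, so δ = +20.763°.
cos h₀ = −tan(+24.6°) tan(+20.763°) = -0.1736, h₀ = 1.7453 rad.
Bracket: h₀ sin ϕ sin δ + cos ϕ cos δ sin h₀ = 1.7453×0.41628×0.35451 + 0.90924×0.93505×0.98482 = 0.257563 + 0.837279 = 1.094842.
Q̄ = (S_0/π) × [bracket] = (589/π) × 1.094842 = 205.3 W/m².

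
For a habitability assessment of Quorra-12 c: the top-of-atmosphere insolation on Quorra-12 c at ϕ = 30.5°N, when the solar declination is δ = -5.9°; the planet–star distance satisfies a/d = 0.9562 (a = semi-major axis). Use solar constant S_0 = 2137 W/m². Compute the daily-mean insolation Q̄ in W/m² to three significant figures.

Q̄ ≈ 483 W/m²

cos h₀ = −tan(+30.5°) tan(-5.900°) = 0.0609, h₀ = 1.5099 rad.
Bracket: h₀ sin ϕ sin δ + cos ϕ cos δ sin h₀ = 1.5099×0.50754×-0.10279 + 0.86163×0.99470×0.99815 = -0.078772 + 0.855478 = 0.776706.
Inverse-square distance factor (a/d)² = 0.9562² = 0.914318.
Q̄ = (S_0/π) × 0.914318 × [bracket] = (2137/π) × 0.914318 × 0.776706 = 483.1 W/m².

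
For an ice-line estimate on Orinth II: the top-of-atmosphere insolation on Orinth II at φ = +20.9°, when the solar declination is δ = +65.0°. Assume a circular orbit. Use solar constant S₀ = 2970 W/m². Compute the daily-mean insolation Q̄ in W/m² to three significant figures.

cos H₀ = −tan(+20.9°) tan(+65.000°) = -0.8189, H₀ = 2.5303 rad.
Bracket: H₀ sin φ sin δ + cos φ cos δ sin H₀ = 2.5303×0.35674×0.90631 + 0.93420×0.42262×0.57393 = 0.818089 + 0.226594 = 1.044683.
Q̄ = (S₀/π) × [bracket] = (2970/π) × 1.044683 = 987.6 W/m².

Q̄ ≈ 988 W/m²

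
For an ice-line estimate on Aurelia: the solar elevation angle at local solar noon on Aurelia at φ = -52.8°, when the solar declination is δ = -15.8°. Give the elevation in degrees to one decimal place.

At local noon the hour angle is zero, so the zenith angle equals |φ − δ| = |-52.8° − (-15.800°)| = 37.000°.
Elevation = 90° − 37.000° = 53.0°.

53.0°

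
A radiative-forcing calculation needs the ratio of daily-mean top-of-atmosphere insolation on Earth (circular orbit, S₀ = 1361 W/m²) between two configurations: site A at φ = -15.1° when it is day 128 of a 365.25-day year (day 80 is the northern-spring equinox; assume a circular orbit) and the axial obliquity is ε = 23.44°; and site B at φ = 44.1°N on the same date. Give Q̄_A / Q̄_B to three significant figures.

— Configuration A (φ=-15.1°):
Solar longitude: λ_s = 360° × (128 − 80)/365.25 = 47.310°.
sin δ = sin 23.44° × sin 47.310° = 0.29239, so δ = +17.001°.
cos H₀ = −tan(-15.1°) tan(+17.001°) = 0.0825, H₀ = 1.4882 rad.
Bracket: H₀ sin φ sin δ + cos φ cos δ sin H₀ = 1.4882×-0.26050×0.29239 + 0.96547×0.95630×0.99659 = -0.113353 + 0.920131 = 0.806778.
Q̄ = (S₀/π) × [bracket] = (1361/π) × 0.806778 = 349.51 W/m².
— Configuration B (φ=+44.1°):
cos H₀ = −tan(+44.1°) tan(+17.001°) = -0.2963, H₀ = 1.8716 rad.
Bracket: H₀ sin φ sin δ + cos φ cos δ sin H₀ = 1.8716×0.69591×0.29239 + 0.71813×0.95630×0.95510 = 0.380828 + 0.655913 = 1.036741.
Q̄ = (S₀/π) × [bracket] = (1361/π) × 1.036741 = 449.14 W/m².
Ratio Q̄_A / Q̄_B = 349.51 / 449.14 = 0.7782.

Q̄_A / Q̄_B ≈ 0.778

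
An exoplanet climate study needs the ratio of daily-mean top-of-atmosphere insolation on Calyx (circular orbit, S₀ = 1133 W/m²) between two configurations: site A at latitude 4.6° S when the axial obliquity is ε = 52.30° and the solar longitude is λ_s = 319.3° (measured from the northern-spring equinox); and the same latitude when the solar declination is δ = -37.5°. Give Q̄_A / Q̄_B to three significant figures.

— Configuration A (φ=-4.6°):
Solar declination: sin δ = sin ε · sin λ_s = sin 52.30° × sin 319.3° = -0.51596, so δ = -31.061°.
cos H₀ = −tan(-4.6°) tan(-31.061°) = -0.0485, H₀ = 1.6193 rad.
Bracket: H₀ sin φ sin δ + cos φ cos δ sin H₀ = 1.6193×-0.08020×-0.51596 + 0.99678×0.85662×0.99883 = 0.067007 + 0.852863 = 0.919870.
Q̄ = (S₀/π) × [bracket] = (1133/π) × 0.919870 = 331.75 W/m².
— Configuration B (φ=-4.6°):
cos H₀ = −tan(-4.6°) tan(-37.500°) = -0.0617, H₀ = 1.6326 rad.
Bracket: H₀ sin φ sin δ + cos φ cos δ sin H₀ = 1.6326×-0.08020×-0.60876 + 0.99678×0.79335×0.99809 = 0.079708 + 0.789285 = 0.868993.
Q̄ = (S₀/π) × [bracket] = (1133/π) × 0.868993 = 313.40 W/m².
Ratio Q̄_A / Q̄_B = 331.75 / 313.40 = 1.059.

Q̄_A / Q̄_B ≈ 1.06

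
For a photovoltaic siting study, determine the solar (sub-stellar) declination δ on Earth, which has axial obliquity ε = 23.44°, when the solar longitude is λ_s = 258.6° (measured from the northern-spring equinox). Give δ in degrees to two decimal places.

sin δ = sin ε · sin λ_s = sin 23.44° × sin 258.6° = -0.389941.
δ = arcsin(-0.389941) = -22.95°.

δ = -22.95°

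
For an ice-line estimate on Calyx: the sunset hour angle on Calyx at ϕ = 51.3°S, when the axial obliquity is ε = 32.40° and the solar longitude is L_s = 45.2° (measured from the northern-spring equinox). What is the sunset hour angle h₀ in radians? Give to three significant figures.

h₀ = 1.03 rad

Solar declination: sin δ = sin ε · sin L_s = sin 32.40° × sin 45.2° = 0.38021, so δ = +22.347°.
cos h₀ = −tan ϕ · tan δ = −tan(-51.3°) × tan(+22.347°) = 0.5131, so h₀ = 1.0320 rad = 59.13°.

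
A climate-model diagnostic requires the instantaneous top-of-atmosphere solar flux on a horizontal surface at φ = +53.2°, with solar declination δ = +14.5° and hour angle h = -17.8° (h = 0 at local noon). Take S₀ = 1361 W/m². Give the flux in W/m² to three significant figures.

1.02e+03 W/m²

cos θ_z = sin φ sin δ + cos φ cos δ cos h = 0.200487 + 0.552181 = 0.752668.
Flux = S₀ · cos θ_z = 1361 × 0.752668 = 1024 W/m².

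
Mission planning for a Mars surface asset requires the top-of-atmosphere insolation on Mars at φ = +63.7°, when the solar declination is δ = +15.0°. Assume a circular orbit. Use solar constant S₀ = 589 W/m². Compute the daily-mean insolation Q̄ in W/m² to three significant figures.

cos H₀ = −tan(+63.7°) tan(+15.000°) = -0.5422, H₀ = 2.1438 rad.
Bracket: H₀ sin φ sin δ + cos φ cos δ sin H₀ = 2.1438×0.89649×0.25882 + 0.44307×0.96593×0.84028 = 0.497425 + 0.359619 = 0.857044.
Q̄ = (S₀/π) × [bracket] = (589/π) × 0.857044 = 160.7 W/m².

Q̄ ≈ 161 W/m²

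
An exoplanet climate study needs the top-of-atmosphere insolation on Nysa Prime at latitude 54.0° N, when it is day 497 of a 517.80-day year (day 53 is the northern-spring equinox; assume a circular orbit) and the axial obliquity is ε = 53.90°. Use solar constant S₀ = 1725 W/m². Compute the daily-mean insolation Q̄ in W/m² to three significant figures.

Solar longitude: λ_s = 360° × (497 − 53)/517.80 = 308.691°.
sin δ = sin 53.90° × sin 308.691° = -0.63066, so δ = -39.099°.
cos H₀ = −tan(+54.0°) tan(-39.099°) = 1.1185 ≥ 1 ⇒ polar night, H₀ = 0 and Q̄ = 0.

Q̄ ≈ 0.00 W/m²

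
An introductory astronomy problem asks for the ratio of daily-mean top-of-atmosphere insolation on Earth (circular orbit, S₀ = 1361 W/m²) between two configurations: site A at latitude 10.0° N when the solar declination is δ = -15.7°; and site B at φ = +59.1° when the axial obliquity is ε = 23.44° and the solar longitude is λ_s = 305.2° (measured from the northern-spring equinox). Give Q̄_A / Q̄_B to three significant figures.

— Configuration A (φ=+10.0°):
cos H₀ = −tan(+10.0°) tan(-15.700°) = 0.0496, H₀ = 1.5212 rad.
Bracket: H₀ sin φ sin δ + cos φ cos δ sin H₀ = 1.5212×0.17365×-0.27060 + 0.98481×0.96269×0.99877 = -0.071481 + 0.946901 = 0.875420.
Q̄ = (S₀/π) × [bracket] = (1361/π) × 0.875420 = 379.25 W/m².
— Configuration B (φ=+59.1°):
Solar declination: sin δ = sin ε · sin λ_s = sin 23.44° × sin 305.2° = -0.32505, so δ = -18.969°.
cos H₀ = −tan(+59.1°) tan(-18.969°) = 0.5743, H₀ = 0.9590 rad.
Bracket: H₀ sin φ sin δ + cos φ cos δ sin H₀ = 0.9590×0.85806×-0.32505 + 0.51354×0.94570×0.81864 = -0.267477 + 0.397576 = 0.130099.
Q̄ = (S₀/π) × [bracket] = (1361/π) × 0.130099 = 56.361 W/m².
Ratio Q̄_A / Q̄_B = 379.25 / 56.361 = 6.729.

Q̄_A / Q̄_B ≈ 6.73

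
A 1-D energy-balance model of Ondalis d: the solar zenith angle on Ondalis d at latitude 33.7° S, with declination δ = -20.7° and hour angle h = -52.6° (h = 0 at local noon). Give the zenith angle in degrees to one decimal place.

θ_z = 48.0°

cos θ_z = sin φ sin δ + cos φ cos δ cos h = 0.196124 + 0.472688 = 0.668812.
θ_z = arccos(0.668812) = 48.0°.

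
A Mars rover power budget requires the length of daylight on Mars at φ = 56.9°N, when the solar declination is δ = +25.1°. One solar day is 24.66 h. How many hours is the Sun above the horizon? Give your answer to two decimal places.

cos H₀ = −tan φ · tan δ = −tan(+56.9°) × tan(+25.100°) = -0.7186, so H₀ = 2.3725 rad = 135.94°.
Daylight = 2H₀/(2π) × 24.66 h = (2.3725/π) × 24.66 = 18.62 h.

18.62 h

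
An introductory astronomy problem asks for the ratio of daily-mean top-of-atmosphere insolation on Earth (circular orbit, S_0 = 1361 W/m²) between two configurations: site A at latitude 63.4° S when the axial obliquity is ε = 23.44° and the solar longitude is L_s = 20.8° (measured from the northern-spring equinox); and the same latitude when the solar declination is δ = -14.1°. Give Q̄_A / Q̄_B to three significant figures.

Q̄_A / Q̄_B ≈ 0.316

— Configuration A (ϕ=-63.4°):
Solar declination: sin δ = sin ε · sin L_s = sin 23.44° × sin 20.8° = 0.14126, so δ = +8.121°.
cos h₀ = −tan(-63.4°) tan(+8.121°) = 0.2849, h₀ = 1.2819 rad.
Bracket: h₀ sin ϕ sin δ + cos ϕ cos δ sin h₀ = 1.2819×-0.89415×0.14126 + 0.44776×0.98997×0.95854 = -0.161914 + 0.424891 = 0.262977.
Q̄ = (S_0/π) × [bracket] = (1361/π) × 0.262977 = 113.93 W/m².
— Configuration B (ϕ=-63.4°):
cos h₀ = −tan(-63.4°) tan(-14.100°) = -0.5016, h₀ = 2.0962 rad.
Bracket: h₀ sin ϕ sin δ + cos ϕ cos δ sin h₀ = 2.0962×-0.89415×-0.24362 + 0.44776×0.96987×0.86510 = 0.456621 + 0.375686 = 0.832307.
Q̄ = (S_0/π) × [bracket] = (1361/π) × 0.832307 = 360.57 W/m².
Ratio Q̄_A / Q̄_B = 113.93 / 360.57 = 0.3160.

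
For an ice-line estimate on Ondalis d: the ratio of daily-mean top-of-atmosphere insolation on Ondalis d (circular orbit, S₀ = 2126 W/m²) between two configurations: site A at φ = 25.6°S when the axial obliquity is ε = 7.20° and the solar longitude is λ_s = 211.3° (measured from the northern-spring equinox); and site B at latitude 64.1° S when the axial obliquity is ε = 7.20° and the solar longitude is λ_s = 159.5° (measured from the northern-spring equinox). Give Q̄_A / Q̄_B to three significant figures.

— Configuration A (φ=-25.6°):
Solar declination: sin δ = sin ε · sin λ_s = sin 7.20° × sin 211.3° = -0.06511, so δ = -3.733°.
cos H₀ = −tan(-25.6°) tan(-3.733°) = -0.0313, H₀ = 1.6021 rad.
Bracket: H₀ sin φ sin δ + cos φ cos δ sin H₀ = 1.6021×-0.43209×-0.06511 + 0.90183×0.99788×0.99951 = 0.045072 + 0.899477 = 0.944549.
Q̄ = (S₀/π) × [bracket] = (2126/π) × 0.944549 = 639.20 W/m².
— Configuration B (φ=-64.1°):
Solar declination: sin δ = sin ε · sin λ_s = sin 7.20° × sin 159.5° = 0.04389, so δ = +2.516°.
cos H₀ = −tan(-64.1°) tan(+2.516°) = 0.0905, H₀ = 1.4802 rad.
Bracket: H₀ sin φ sin δ + cos φ cos δ sin H₀ = 1.4802×-0.89956×0.04389 + 0.43680×0.99904×0.99590 = -0.058441 + 0.434592 = 0.376151.
Q̄ = (S₀/π) × [bracket] = (2126/π) × 0.376151 = 254.55 W/m².
Ratio Q̄_A / Q̄_B = 639.20 / 254.55 = 2.511.

Q̄_A / Q̄_B ≈ 2.51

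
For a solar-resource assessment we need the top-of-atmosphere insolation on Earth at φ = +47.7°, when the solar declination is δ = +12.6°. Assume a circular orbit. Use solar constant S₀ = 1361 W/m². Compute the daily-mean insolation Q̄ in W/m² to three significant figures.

Q̄ ≈ 403 W/m²

cos H₀ = −tan(+47.7°) tan(+12.600°) = -0.2457, H₀ = 1.8190 rad.
Bracket: H₀ sin φ sin δ + cos φ cos δ sin H₀ = 1.8190×0.73963×0.21814 + 0.67301×0.97592×0.96936 = 0.293483 + 0.636679 = 0.930162.
Q̄ = (S₀/π) × [bracket] = (1361/π) × 0.930162 = 403.0 W/m².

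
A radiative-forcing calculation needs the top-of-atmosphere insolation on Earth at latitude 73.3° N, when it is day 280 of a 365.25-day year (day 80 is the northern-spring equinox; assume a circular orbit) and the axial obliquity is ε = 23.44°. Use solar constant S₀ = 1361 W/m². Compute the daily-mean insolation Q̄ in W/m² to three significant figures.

Q̄ ≈ 57.0 W/m²

Solar longitude: λ_s = 360° × (280 − 80)/365.25 = 197.125°.
sin δ = sin 23.44° × sin 197.125° = -0.11713, so δ = -6.727°.
cos H₀ = −tan(+73.3°) tan(-6.727°) = 0.3931, H₀ = 1.1668 rad.
Bracket: H₀ sin φ sin δ + cos φ cos δ sin H₀ = 1.1668×0.95782×-0.11713 + 0.28736×0.99312×0.91948 = -0.130903 + 0.262404 = 0.131501.
Q̄ = (S₀/π) × [bracket] = (1361/π) × 0.131501 = 56.97 W/m².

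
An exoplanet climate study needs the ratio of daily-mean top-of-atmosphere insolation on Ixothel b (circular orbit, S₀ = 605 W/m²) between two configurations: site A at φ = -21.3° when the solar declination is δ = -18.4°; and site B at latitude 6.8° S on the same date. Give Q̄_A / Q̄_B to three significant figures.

Q̄_A / Q̄_B ≈ 1.07

— Configuration A (φ=-21.3°):
cos H₀ = −tan(-21.3°) tan(-18.400°) = -0.1297, H₀ = 1.7009 rad.
Bracket: H₀ sin φ sin δ + cos φ cos δ sin H₀ = 1.7009×-0.36325×-0.31565 + 0.93169×0.94888×0.99155 = 0.195025 + 0.876592 = 1.071617.
Q̄ = (S₀/π) × [bracket] = (605/π) × 1.071617 = 206.37 W/m².
— Configuration B (φ=-6.8°):
cos H₀ = −tan(-6.8°) tan(-18.400°) = -0.0397, H₀ = 1.6105 rad.
Bracket: H₀ sin φ sin δ + cos φ cos δ sin H₀ = 1.6105×-0.11840×-0.31565 + 0.99297×0.94888×0.99921 = 0.060189 + 0.941465 = 1.001654.
Q̄ = (S₀/π) × [bracket] = (605/π) × 1.001654 = 192.90 W/m².
Ratio Q̄_A / Q̄_B = 206.37 / 192.90 = 1.070.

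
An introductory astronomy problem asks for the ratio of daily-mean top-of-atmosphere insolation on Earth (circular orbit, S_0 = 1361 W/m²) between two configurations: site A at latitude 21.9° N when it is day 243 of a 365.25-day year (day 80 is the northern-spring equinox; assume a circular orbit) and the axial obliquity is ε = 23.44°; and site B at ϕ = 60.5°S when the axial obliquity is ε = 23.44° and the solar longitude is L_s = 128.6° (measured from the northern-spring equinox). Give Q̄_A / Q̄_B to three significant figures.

Q̄_A / Q̄_B ≈ 8.07

— Configuration A (ϕ=+21.9°):
Solar longitude: L_s = 360° × (243 − 80)/365.25 = 160.657°.
sin δ = sin 23.44° × sin 160.657° = 0.13176, so δ = +7.571°.
cos h₀ = −tan(+21.9°) tan(+7.571°) = -0.0534, h₀ = 1.6243 rad.
Bracket: h₀ sin ϕ sin δ + cos ϕ cos δ sin h₀ = 1.6243×0.37299×0.13176 + 0.92784×0.99128×0.99857 = 0.079826 + 0.918434 = 0.998260.
Q̄ = (S_0/π) × [bracket] = (1361/π) × 0.998260 = 432.47 W/m².
— Configuration B (ϕ=-60.5°):
Solar declination: sin δ = sin ε · sin L_s = sin 23.44° × sin 128.6° = 0.31088, so δ = +18.112°.
cos h₀ = −tan(-60.5°) tan(+18.112°) = 0.5781, h₀ = 0.9544 rad.
Bracket: h₀ sin ϕ sin δ + cos ϕ cos δ sin h₀ = 0.9544×-0.87036×0.31088 + 0.49242×0.95045×0.81595 = -0.258239 + 0.381881 = 0.123642.
Q̄ = (S_0/π) × [bracket] = (1361/π) × 0.123642 = 53.564 W/m².
Ratio Q̄_A / Q̄_B = 432.47 / 53.564 = 8.074.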